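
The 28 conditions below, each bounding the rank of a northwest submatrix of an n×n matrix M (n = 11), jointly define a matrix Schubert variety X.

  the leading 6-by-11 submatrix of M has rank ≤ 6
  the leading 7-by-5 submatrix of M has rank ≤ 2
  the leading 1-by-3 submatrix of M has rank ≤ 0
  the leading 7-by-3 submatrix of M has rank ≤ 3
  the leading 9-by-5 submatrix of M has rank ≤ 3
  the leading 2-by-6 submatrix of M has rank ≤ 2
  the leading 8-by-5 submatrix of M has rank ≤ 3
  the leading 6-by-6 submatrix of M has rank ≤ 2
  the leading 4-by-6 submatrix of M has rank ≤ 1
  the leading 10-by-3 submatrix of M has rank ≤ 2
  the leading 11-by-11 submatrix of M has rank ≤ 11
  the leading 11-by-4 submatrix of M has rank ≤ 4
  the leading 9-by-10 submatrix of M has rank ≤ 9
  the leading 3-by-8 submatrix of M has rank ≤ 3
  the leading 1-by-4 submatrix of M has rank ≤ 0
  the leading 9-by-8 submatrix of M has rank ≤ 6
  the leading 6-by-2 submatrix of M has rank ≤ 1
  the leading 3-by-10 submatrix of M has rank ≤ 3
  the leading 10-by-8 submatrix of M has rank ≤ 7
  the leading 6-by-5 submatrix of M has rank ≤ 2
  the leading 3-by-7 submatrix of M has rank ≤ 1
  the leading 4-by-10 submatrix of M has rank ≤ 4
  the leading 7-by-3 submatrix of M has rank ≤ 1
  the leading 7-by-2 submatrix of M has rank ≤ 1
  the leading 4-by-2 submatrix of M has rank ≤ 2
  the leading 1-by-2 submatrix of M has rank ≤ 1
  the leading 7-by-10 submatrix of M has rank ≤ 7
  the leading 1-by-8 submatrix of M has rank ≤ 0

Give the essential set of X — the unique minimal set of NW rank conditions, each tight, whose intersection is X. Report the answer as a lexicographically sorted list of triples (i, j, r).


The tightest implied rank at each (i,j), from the 28 conditions:

  i=1: 0  0  0  0  0  0  0  0  1  1  1
  i=2: 1  1  1  1  1  1  1  1  2  2  2
  i=3: 1  1  1  1  1  1  1  2  3  3  3
  i=4: 1  1  1  1  1  1  2  3  4  4  4
  i=5: 1  1  1  2  2  2  3  4  5  5  5
  i=6: 1  1  1  2  2  2  3  4  5  6  6
  i=7: 1  1  1  2  2  3  4  5  6  7  7
  i=8: 1  2  2  3  3  4  5  6  7  8  8
  i=9: 1  2  2  3  3  4  5  6  7  8  9
  i=10: 1  2  2  3  4  5  6  7  8  9  10
  i=11: 1  2  3  4  5  6  7  8  9  10  11

reading off 1-entries of Δ²R: w = (9, 1, 8, 7, 4, 10, 6, 2, 11, 5, 3).

ℓ(w)=31; the 8 essential cells (i,j,r):

[(1, 8, 0), (3, 7, 1), (4, 6, 1), (6, 6, 2), (7, 3, 1), (7, 5, 2), (9, 5, 3), (10, 3, 2)]


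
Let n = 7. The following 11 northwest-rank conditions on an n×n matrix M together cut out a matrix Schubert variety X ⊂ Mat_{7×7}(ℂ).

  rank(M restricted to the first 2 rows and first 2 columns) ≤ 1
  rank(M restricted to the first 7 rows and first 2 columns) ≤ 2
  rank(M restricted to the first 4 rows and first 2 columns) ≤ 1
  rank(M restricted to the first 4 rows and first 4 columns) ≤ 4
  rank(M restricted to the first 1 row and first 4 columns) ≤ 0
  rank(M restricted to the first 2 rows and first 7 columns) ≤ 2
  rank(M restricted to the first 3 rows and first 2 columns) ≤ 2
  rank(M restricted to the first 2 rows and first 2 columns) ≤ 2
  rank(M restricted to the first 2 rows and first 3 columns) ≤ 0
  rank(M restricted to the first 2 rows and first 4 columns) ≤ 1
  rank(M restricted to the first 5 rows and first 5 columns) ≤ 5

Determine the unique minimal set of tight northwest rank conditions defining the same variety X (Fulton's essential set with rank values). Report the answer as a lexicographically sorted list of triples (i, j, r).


The tightest implied rank at each (i,j), from the 11 conditions:

  i=1: 0  0  0  0  1  1  1
  i=2: 0  0  0  1  2  2  2
  i=3: 1  1  1  2  3  3  3
  i=4: 1  1  2  3  4  4  4
  i=5: 1  2  3  4  5  5  5
  i=6: 1  2  3  4  5  6  6
  i=7: 1  2  3  4  5  6  7

the unique w with this rank table is (5, 4, 1, 3, 2, 6, 7).

Rothe diagram D(w) (8 cells), 3 SE-corners (essential conditions):

[(1, 4, 0), (2, 3, 0), (4, 2, 1)]


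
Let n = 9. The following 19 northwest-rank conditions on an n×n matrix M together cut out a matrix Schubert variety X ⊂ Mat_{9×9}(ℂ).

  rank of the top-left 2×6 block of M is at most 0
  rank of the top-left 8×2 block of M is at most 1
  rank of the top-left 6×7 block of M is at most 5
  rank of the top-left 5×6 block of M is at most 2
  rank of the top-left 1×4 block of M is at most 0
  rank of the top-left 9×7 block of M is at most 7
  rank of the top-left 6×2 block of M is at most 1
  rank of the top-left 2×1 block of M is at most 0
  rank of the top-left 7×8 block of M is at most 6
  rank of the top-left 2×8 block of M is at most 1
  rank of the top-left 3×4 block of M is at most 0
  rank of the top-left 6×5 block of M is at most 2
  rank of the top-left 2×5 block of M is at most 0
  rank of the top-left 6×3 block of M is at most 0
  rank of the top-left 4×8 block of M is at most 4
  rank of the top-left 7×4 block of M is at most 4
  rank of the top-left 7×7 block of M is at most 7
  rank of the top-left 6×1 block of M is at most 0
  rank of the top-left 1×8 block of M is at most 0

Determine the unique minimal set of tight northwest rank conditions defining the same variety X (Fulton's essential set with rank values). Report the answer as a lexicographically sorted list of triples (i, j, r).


Recovering R(i,j) via the rank-extension bound from the 19 conditions:

  R[1]: 0, 0, 0, 0, 0, 0, 0, 0, 1
  R[2]: 0, 0, 0, 0, 0, 0, 1, 1, 2
  R[3]: 0, 0, 0, 0, 1, 1, 2, 2, 3
  R[4]: 0, 0, 0, 1, 2, 2, 3, 3, 4
  R[5]: 0, 0, 0, 1, 2, 2, 3, 4, 5
  R[6]: 0, 0, 0, 1, 2, 3, 4, 5, 6
  R[7]: 1, 1, 1, 2, 3, 4, 5, 6, 7
  R[8]: 1, 1, 2, 3, 4, 5, 6, 7, 8
  R[9]: 1, 2, 3, 4, 5, 6, 7, 8, 9

the unique w with this rank table is (9, 7, 5, 4, 8, 6, 1, 3, 2).

Fulton essential set (6 of the 29 Rothe cells):

[(1, 8, 0), (2, 6, 0), (3, 4, 0), (5, 6, 2), (6, 3, 0), (8, 2, 1)]


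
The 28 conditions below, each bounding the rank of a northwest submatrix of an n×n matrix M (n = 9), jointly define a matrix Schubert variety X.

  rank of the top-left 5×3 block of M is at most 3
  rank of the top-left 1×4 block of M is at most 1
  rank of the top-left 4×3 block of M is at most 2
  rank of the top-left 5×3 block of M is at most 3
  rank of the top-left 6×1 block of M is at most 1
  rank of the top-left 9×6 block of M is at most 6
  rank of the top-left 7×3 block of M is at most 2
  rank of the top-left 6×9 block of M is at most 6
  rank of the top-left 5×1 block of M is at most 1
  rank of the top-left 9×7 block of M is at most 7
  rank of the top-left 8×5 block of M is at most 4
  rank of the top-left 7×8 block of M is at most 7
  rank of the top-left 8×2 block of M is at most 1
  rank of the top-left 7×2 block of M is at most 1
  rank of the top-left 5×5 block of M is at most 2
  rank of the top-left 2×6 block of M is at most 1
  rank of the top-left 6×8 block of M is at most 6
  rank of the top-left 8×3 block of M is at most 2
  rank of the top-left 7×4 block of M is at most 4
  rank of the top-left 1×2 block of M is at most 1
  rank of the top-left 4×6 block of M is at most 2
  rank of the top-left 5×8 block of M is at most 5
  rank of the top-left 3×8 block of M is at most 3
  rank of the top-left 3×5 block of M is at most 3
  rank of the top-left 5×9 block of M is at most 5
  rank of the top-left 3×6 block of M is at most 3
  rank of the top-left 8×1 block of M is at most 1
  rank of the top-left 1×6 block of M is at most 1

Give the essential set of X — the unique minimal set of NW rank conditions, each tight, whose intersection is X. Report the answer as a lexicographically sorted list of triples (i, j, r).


The tightest implied rank at each (i,j), from the 28 conditions:

  i=1: 1 1 1 1 1 1 1 1 1
  i=2: 1 1 1 1 1 1 2 2 2
  i=3: 1 1 2 2 2 2 3 3 3
  i=4: 1 1 2 2 2 2 3 4 4
  i=5: 1 1 2 2 2 3 4 5 5
  i=6: 1 1 2 3 3 4 5 6 6
  i=7: 1 1 2 3 4 5 6 7 7
  i=8: 1 1 2 3 4 5 6 7 8
  i=9: 1 2 3 4 5 6 7 8 9

the unique w with this rank table is (1, 7, 3, 8, 6, 4, 5, 9, 2).

Rothe diagram D(w) (16 cells), 4 SE-corners (essential conditions):

[(2, 6, 1), (4, 6, 2), (5, 5, 2), (8, 2, 1)]


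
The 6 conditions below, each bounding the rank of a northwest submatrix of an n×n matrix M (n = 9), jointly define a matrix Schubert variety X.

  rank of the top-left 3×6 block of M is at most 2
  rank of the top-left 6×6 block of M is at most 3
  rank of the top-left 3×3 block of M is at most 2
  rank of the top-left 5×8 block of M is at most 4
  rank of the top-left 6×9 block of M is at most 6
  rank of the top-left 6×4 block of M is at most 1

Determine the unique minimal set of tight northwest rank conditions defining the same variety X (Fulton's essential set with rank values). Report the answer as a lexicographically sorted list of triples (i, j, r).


Rank table r_w(9×9) implied by the 6 constraints:

  row 1: 1 | 1 | 1 | 1 | 1 | 1 | 1 | 1 | 1
  row 2: 1 | 1 | 1 | 1 | 2 | 2 | 2 | 2 | 2
  row 3: 1 | 1 | 1 | 1 | 2 | 2 | 3 | 3 | 3
  row 4: 1 | 1 | 1 | 1 | 2 | 3 | 4 | 4 | 4
  row 5: 1 | 1 | 1 | 1 | 2 | 3 | 4 | 4 | 5
  row 6: 1 | 1 | 1 | 1 | 2 | 3 | 4 | 5 | 6
  row 7: 1 | 2 | 2 | 2 | 3 | 4 | 5 | 6 | 7
  row 8: 1 | 2 | 3 | 3 | 4 | 5 | 6 | 7 | 8
  row 9: 1 | 2 | 3 | 4 | 5 | 6 | 7 | 8 | 9

hence w(1..9) = (1, 5, 7, 6, 9, 8, 2, 3, 4).

Rothe diagram D(w) (17 cells), 3 SE-corners (essential conditions):

[(3, 6, 2), (5, 8, 4), (6, 4, 1)]


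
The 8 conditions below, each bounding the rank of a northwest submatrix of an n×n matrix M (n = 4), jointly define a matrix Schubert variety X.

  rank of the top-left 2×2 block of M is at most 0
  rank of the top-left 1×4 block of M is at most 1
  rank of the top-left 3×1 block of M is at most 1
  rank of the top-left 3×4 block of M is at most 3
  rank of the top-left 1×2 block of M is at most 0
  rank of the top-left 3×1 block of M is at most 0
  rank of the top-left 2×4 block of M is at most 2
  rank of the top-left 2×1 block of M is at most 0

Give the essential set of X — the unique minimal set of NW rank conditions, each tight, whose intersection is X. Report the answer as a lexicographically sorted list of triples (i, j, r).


Reconstructing r_w from the 8 given conditions:

  i=1: 0 | 0 | 1 | 1
  i=2: 0 | 0 | 1 | 2
  i=3: 0 | 1 | 2 | 3
  i=4: 1 | 2 | 3 | 4

so w = (3, 4, 2, 1).

2 SE-corners of the 5-cell Rothe diagram give Ess(w):

[(2, 2, 0), (3, 1, 0)]


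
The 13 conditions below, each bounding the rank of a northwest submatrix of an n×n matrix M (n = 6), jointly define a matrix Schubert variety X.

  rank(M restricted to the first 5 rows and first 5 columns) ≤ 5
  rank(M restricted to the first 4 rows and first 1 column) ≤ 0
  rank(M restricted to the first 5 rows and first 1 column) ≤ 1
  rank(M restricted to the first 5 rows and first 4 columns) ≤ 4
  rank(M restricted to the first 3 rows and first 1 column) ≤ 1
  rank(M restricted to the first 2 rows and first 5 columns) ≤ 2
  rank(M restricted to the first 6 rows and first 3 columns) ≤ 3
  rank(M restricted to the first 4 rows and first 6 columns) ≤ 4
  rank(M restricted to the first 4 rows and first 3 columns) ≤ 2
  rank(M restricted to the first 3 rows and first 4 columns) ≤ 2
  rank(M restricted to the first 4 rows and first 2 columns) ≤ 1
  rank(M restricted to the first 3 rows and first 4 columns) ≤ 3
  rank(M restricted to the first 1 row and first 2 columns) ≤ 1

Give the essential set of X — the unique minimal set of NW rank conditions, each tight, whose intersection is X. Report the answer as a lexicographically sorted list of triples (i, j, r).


Propagating the 13 rank bounds to every northwest block:

  R[1]: 0  1  1  1  1  1
  R[2]: 0  1  2  2  2  2
  R[3]: 0  1  2  2  3  3
  R[4]: 0  1  2  3  4  4
  R[5]: 1  2  3  4  5  5
  R[6]: 1  2  3  4  5  6

second differences of R give the permutation w = (2, 3, 5, 4, 1, 6).

2 SE-corners of the 5-cell Rothe diagram give Ess(w):

[(3, 4, 2), (4, 1, 0)]


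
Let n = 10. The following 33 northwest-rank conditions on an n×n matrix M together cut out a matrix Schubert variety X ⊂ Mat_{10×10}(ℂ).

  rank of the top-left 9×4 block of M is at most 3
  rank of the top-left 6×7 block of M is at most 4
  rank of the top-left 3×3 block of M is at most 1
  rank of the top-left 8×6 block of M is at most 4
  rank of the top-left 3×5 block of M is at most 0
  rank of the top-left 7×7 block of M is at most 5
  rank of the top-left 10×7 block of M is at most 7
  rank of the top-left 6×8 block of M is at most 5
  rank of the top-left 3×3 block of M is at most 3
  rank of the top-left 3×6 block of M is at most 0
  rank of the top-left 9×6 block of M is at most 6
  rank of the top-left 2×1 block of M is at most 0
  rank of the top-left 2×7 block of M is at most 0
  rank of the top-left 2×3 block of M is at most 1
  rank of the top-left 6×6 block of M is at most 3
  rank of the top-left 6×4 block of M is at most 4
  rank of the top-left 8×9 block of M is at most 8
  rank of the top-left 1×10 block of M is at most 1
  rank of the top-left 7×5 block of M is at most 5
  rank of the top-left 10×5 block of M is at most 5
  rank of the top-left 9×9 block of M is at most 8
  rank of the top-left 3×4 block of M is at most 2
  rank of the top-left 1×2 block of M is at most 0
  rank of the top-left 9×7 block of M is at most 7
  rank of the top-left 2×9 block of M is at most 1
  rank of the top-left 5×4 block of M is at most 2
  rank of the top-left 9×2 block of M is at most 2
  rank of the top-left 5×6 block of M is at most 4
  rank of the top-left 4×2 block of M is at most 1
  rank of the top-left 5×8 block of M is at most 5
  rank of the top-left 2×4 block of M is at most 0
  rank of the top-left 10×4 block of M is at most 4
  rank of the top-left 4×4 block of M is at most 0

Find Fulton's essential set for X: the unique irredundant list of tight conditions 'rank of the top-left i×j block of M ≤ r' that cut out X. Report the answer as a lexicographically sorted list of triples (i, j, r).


Computing R[i][j] = min implied NW-rank bound (n=10, 33 conditions):

  i=1: 0, 0, 0, 0, 0, 0, 0, 1, 1, 1
  i=2: 0, 0, 0, 0, 0, 0, 0, 1, 1, 2
  i=3: 0, 0, 0, 0, 0, 0, 1, 2, 2, 3
  i=4: 0, 0, 0, 0, 1, 1, 2, 3, 3, 4
  i=5: 1, 1, 1, 1, 2, 2, 3, 4, 4, 5
  i=6: 1, 2, 2, 2, 3, 3, 4, 5, 5, 6
  i=7: 1, 2, 3, 3, 4, 4, 5, 6, 6, 7
  i=8: 1, 2, 3, 3, 4, 4, 5, 6, 7, 8
  i=9: 1, 2, 3, 3, 4, 5, 6, 7, 8, 9
  i=10: 1, 2, 3, 4, 5, 6, 7, 8, 9, 10

reading off 1-entries of Δ²R: w = (8, 10, 7, 5, 1, 2, 3, 9, 6, 4).

ℓ(w)=28; the 6 essential cells (i,j,r):

[(2, 7, 0), (2, 9, 1), (3, 6, 0), (4, 4, 0), (8, 6, 4), (9, 4, 3)]


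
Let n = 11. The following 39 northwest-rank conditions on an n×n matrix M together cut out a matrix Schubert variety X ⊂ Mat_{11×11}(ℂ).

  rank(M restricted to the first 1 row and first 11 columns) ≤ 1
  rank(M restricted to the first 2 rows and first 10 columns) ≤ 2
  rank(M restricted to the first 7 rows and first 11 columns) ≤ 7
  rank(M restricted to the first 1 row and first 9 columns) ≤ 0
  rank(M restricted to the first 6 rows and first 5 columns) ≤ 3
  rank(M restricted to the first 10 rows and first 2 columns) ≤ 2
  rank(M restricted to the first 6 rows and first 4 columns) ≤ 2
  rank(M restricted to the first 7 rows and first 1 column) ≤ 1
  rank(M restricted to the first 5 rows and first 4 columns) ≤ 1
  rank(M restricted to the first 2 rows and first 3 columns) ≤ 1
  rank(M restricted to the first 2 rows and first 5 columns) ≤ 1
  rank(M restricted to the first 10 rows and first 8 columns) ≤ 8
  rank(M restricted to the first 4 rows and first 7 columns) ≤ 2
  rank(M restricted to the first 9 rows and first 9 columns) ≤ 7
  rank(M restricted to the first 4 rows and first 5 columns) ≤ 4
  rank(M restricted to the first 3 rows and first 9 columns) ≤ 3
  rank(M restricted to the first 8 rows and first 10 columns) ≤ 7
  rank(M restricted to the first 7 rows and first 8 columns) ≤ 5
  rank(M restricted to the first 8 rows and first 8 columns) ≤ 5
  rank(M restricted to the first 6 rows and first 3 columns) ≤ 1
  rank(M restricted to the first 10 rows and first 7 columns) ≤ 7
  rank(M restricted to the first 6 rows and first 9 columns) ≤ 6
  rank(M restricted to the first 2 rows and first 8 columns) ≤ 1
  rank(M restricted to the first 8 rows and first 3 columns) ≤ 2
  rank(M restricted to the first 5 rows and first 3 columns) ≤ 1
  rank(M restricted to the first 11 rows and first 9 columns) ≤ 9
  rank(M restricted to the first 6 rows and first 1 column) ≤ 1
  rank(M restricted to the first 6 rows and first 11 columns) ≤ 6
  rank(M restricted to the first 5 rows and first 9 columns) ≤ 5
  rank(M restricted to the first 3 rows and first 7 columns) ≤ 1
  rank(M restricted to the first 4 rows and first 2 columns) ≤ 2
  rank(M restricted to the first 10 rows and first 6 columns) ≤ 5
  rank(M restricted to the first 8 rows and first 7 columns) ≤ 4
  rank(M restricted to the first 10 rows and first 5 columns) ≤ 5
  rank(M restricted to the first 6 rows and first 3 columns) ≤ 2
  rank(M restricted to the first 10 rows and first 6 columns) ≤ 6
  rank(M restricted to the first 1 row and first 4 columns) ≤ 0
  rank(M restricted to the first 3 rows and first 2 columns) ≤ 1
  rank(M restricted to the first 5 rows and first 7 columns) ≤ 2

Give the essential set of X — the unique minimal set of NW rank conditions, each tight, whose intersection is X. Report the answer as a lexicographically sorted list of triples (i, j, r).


Rank table r_w(11×11) implied by the 39 constraints:

  0  0  0  0  0  0  0  0  0  1  1
  1  1  1  1  1  1  1  1  1  2  2
  1  1  1  1  1  1  1  2  2  3  3
  1  1  1  1  2  2  2  3  3  4  4
  1  1  1  1  2  2  2  3  4  5  5
  1  1  1  2  3  3  3  4  5  6  6
  1  2  2  3  4  4  4  5  6  7  7
  1  2  2  3  4  4  4  5  6  7  8
  1  2  3  4  5  5  5  6  7  8  9
  1  2  3  4  5  5  6  7  8  9  10
  1  2  3  4  5  6  7  8  9  10  11

hence w(1..11) = (10, 1, 8, 5, 9, 4, 2, 11, 3, 7, 6).

Rothe diagram D(w) (29 cells), 8 SE-corners (essential conditions):

[(1, 9, 0), (3, 7, 1), (5, 4, 1), (5, 7, 2), (6, 3, 1), (8, 3, 2), (8, 7, 4), (10, 6, 5)]


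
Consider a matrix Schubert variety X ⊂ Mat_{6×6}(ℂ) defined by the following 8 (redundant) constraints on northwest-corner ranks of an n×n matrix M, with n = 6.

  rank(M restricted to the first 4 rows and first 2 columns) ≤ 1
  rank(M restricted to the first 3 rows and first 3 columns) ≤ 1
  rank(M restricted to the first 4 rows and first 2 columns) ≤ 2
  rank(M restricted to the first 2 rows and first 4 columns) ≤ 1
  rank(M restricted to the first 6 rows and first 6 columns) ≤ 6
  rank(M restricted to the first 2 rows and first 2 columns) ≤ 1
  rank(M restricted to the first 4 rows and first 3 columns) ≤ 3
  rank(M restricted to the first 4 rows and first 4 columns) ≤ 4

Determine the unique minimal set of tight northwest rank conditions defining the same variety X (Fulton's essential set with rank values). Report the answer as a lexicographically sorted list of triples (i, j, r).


Propagating the 8 rank bounds to every northwest block:

  R[1]: 1 1 1 1 1 1
  R[2]: 1 1 1 1 2 2
  R[3]: 1 1 1 2 3 3
  R[4]: 1 1 2 3 4 4
  R[5]: 1 2 3 4 5 5
  R[6]: 1 2 3 4 5 6

reading off 1-entries of Δ²R: w = (1, 5, 4, 3, 2, 6).

Fulton essential set (3 of the 6 Rothe cells):

[(2, 4, 1), (3, 3, 1), (4, 2, 1)]


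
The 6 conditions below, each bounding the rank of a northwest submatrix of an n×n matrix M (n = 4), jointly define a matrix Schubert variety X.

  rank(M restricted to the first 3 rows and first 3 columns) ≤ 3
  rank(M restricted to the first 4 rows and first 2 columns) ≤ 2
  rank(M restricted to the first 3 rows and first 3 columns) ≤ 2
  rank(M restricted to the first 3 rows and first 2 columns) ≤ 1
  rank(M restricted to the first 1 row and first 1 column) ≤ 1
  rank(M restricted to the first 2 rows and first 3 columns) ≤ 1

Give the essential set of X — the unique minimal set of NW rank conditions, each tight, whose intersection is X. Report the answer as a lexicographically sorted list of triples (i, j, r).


Recovering R(i,j) via the rank-extension bound from the 6 conditions:

  R[1]: 1 | 1 | 1 | 1
  R[2]: 1 | 1 | 1 | 2
  R[3]: 1 | 1 | 2 | 3
  R[4]: 1 | 2 | 3 | 4

so w = (1, 4, 3, 2).

D(w) has 3 cells with 2 SE-corners; essential set:

[(2, 3, 1), (3, 2, 1)]


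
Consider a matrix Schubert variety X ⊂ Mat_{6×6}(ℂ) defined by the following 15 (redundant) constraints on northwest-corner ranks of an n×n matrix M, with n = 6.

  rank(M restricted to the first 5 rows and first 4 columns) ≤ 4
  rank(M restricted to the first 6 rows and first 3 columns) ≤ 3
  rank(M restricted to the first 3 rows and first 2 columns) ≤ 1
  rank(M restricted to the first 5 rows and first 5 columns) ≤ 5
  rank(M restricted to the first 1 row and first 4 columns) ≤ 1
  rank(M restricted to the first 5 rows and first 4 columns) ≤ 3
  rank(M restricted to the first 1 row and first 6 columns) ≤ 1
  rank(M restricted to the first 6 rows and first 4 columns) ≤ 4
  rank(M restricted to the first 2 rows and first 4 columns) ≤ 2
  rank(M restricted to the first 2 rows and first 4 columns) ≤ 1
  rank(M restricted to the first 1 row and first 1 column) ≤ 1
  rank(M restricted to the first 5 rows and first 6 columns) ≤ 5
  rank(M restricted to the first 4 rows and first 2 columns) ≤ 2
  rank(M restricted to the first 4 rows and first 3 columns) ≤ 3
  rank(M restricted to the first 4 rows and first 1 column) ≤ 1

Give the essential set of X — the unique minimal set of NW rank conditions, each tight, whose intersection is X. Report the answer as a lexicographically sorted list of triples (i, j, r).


The tightest implied rank at each (i,j), from the 15 conditions:

  row 1: 1  1  1  1  1  1
  row 2: 1  1  1  1  2  2
  row 3: 1  1  2  2  3  3
  row 4: 1  2  3  3  4  4
  row 5: 1  2  3  3  4  5
  row 6: 1  2  3  4  5  6

giving w = (1, 5, 3, 2, 6, 4) via Δ²R.

Fulton essential set (3 of the 5 Rothe cells):

[(2, 4, 1), (3, 2, 1), (5, 4, 3)]


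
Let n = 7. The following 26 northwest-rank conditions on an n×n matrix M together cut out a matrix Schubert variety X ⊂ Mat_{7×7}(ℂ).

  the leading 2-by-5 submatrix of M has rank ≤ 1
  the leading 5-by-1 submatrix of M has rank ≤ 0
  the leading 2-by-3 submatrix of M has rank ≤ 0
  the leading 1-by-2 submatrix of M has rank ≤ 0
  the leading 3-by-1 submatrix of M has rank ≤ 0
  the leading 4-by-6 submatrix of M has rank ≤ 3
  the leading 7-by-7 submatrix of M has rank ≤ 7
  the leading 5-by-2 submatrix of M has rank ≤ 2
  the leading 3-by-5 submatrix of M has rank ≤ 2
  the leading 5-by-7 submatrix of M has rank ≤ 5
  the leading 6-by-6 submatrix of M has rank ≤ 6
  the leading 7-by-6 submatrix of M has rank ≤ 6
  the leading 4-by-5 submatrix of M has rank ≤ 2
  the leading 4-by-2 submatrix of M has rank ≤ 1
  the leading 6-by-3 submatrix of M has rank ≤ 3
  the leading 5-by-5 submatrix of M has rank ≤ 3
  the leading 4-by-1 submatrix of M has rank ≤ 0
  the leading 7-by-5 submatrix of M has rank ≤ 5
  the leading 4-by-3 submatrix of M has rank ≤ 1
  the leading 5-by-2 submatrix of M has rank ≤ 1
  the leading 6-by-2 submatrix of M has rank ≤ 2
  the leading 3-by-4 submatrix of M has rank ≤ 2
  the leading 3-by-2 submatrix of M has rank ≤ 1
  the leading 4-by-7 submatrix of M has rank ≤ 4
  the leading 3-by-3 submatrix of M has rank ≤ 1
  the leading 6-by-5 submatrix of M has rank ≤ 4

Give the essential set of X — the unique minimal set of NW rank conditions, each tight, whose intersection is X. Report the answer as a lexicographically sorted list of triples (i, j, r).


Computing R[i][j] = min implied NW-rank bound (n=7, 26 conditions):

  i=1: 0 | 0 | 0 | 1 | 1 | 1 | 1
  i=2: 0 | 0 | 0 | 1 | 1 | 2 | 2
  i=3: 0 | 1 | 1 | 2 | 2 | 3 | 3
  i=4: 0 | 1 | 1 | 2 | 2 | 3 | 4
  i=5: 0 | 1 | 2 | 3 | 3 | 4 | 5
  i=6: 1 | 2 | 3 | 4 | 4 | 5 | 6
  i=7: 1 | 2 | 3 | 4 | 5 | 6 | 7

so w = (4, 6, 2, 7, 3, 1, 5).

5 SE-corners of the 12-cell Rothe diagram give Ess(w):

[(2, 3, 0), (2, 5, 1), (4, 3, 1), (4, 5, 2), (5, 1, 0)]


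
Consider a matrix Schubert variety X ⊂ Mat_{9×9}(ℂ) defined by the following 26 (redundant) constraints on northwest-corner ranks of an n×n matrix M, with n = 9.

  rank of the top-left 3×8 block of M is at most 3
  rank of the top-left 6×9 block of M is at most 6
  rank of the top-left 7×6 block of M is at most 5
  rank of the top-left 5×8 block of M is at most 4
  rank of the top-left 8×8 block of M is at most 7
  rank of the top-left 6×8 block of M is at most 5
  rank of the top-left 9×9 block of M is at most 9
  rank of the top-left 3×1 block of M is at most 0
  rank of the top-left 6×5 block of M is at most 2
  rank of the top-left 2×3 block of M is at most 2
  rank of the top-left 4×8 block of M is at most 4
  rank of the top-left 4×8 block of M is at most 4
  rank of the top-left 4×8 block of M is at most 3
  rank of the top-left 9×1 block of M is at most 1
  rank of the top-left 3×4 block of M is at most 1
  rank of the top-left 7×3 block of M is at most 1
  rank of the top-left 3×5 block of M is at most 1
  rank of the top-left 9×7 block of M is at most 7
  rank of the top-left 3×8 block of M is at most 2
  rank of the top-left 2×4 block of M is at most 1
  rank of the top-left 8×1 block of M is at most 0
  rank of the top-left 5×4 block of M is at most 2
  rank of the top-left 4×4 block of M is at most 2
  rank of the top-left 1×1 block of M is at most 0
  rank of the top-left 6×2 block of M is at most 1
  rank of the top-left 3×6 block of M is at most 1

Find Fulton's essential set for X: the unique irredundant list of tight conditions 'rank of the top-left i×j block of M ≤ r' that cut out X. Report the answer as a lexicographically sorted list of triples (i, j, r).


Computing R[i][j] = min implied NW-rank bound (n=9, 26 conditions):

  i=1: 0 | 1 | 1 | 1 | 1 | 1 | 1 | 1 | 1
  i=2: 0 | 1 | 1 | 1 | 1 | 1 | 2 | 2 | 2
  i=3: 0 | 1 | 1 | 1 | 1 | 1 | 2 | 2 | 3
  i=4: 0 | 1 | 1 | 2 | 2 | 2 | 3 | 3 | 4
  i=5: 0 | 1 | 1 | 2 | 2 | 3 | 4 | 4 | 5
  i=6: 0 | 1 | 1 | 2 | 2 | 3 | 4 | 5 | 6
  i=7: 0 | 1 | 1 | 2 | 3 | 4 | 5 | 6 | 7
  i=8: 0 | 1 | 2 | 3 | 4 | 5 | 6 | 7 | 8
  i=9: 1 | 2 | 3 | 4 | 5 | 6 | 7 | 8 | 9

giving w = (2, 7, 9, 4, 6, 8, 5, 3, 1) via Δ²R.

Rothe diagram D(w) (23 cells), 5 SE-corners (essential conditions):

[(3, 6, 1), (3, 8, 2), (6, 5, 2), (7, 3, 1), (8, 1, 0)]


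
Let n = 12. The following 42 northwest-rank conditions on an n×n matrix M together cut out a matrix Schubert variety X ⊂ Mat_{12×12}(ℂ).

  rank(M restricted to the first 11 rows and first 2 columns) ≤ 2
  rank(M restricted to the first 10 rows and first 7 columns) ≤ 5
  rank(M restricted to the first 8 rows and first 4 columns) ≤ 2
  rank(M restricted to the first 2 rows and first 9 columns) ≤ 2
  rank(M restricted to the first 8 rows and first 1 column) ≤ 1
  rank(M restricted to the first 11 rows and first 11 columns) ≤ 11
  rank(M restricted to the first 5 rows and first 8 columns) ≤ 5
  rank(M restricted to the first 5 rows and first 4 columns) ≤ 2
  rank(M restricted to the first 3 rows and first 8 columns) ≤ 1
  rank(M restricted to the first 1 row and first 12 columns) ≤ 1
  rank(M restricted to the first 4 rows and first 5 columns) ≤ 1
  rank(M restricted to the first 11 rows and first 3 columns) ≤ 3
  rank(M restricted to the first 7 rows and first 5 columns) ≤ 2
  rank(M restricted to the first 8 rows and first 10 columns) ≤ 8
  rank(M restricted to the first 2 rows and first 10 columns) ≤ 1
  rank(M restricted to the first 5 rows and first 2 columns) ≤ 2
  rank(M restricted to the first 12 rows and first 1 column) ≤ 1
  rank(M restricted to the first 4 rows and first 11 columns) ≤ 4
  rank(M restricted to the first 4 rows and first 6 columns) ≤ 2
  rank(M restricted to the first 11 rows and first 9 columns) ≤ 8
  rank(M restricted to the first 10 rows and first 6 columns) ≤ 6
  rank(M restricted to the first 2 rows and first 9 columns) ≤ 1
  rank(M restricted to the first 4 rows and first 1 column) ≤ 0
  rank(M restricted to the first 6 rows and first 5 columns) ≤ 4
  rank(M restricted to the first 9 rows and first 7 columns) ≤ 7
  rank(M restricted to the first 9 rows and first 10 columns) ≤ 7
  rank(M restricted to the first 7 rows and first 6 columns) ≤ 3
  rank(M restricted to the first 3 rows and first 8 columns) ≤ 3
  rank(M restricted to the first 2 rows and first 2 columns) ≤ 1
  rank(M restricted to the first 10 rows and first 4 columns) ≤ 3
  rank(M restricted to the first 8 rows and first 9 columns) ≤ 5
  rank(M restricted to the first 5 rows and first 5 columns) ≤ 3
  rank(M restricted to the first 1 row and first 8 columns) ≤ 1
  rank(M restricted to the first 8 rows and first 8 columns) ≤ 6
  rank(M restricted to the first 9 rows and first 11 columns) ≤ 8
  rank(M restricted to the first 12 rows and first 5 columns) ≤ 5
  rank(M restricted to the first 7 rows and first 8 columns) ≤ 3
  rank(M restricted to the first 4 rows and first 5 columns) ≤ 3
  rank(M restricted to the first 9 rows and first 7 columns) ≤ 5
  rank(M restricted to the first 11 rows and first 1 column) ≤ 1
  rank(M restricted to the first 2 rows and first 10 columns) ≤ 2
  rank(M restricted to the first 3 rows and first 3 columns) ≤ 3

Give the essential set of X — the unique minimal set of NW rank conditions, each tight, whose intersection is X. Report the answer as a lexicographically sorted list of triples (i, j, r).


Propagating the 42 rank bounds to every northwest block:

  0  1  1  1  1  1  1  1  1  1  1  1
  0  1  1  1  1  1  1  1  1  1  2  2
  0  1  1  1  1  1  1  1  2  2  3  3
  0  1  1  1  1  2  2  2  3  3  4  4
  1  2  2  2  2  3  3  3  4  4  5  5
  1  2  2  2  2  3  3  3  4  5  6  6
  1  2  2  2  2  3  3  3  4  5  6  7
  1  2  2  2  3  4  4  4  5  6  7  8
  1  2  3  3  4  5  5  5  6  7  8  9
  1  2  3  3  4  5  5  6  7  8  9  10
  1  2  3  4  5  6  6  7  8  9  10  11
  1  2  3  4  5  6  7  8  9  10  11  12

reading off 1-entries of Δ²R: w = (2, 11, 9, 6, 1, 10, 12, 5, 3, 8, 4, 7).

D(w) has 35 cells with 9 SE-corners; essential set:

[(2, 10, 1), (3, 8, 1), (4, 1, 0), (4, 5, 1), (7, 5, 2), (7, 8, 3), (8, 4, 2), (10, 4, 3), (10, 7, 5)]


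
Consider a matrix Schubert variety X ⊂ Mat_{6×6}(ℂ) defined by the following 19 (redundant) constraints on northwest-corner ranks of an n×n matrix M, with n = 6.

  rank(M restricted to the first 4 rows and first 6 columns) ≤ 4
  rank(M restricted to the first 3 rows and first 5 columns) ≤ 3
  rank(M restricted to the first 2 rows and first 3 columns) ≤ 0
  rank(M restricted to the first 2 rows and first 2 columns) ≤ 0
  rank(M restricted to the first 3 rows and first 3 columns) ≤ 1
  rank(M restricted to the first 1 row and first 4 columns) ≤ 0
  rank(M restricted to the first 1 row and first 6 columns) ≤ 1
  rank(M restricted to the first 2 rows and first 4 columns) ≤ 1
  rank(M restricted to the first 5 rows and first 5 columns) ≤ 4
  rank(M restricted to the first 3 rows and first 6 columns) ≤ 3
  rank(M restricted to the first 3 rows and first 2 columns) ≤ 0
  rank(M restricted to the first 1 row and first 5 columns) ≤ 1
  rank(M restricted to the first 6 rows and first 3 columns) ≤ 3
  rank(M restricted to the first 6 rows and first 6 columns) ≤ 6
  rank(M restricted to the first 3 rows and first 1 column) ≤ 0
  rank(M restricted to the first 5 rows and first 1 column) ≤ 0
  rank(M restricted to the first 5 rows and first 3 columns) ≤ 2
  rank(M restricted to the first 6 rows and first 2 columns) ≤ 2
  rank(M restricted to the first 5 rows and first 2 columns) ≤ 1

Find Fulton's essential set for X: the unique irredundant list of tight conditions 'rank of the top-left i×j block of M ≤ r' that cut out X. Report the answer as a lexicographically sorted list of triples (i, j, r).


Recovering R(i,j) via the rank-extension bound from the 19 conditions:

  R[1]: 0 0 0 0 1 1
  R[2]: 0 0 0 1 2 2
  R[3]: 0 0 1 2 3 3
  R[4]: 0 1 2 3 4 4
  R[5]: 0 1 2 3 4 5
  R[6]: 1 2 3 4 5 6

so w = (5, 4, 3, 2, 6, 1).

Rothe diagram D(w) (11 cells), 4 SE-corners (essential conditions):

[(1, 4, 0), (2, 3, 0), (3, 2, 0), (5, 1, 0)]


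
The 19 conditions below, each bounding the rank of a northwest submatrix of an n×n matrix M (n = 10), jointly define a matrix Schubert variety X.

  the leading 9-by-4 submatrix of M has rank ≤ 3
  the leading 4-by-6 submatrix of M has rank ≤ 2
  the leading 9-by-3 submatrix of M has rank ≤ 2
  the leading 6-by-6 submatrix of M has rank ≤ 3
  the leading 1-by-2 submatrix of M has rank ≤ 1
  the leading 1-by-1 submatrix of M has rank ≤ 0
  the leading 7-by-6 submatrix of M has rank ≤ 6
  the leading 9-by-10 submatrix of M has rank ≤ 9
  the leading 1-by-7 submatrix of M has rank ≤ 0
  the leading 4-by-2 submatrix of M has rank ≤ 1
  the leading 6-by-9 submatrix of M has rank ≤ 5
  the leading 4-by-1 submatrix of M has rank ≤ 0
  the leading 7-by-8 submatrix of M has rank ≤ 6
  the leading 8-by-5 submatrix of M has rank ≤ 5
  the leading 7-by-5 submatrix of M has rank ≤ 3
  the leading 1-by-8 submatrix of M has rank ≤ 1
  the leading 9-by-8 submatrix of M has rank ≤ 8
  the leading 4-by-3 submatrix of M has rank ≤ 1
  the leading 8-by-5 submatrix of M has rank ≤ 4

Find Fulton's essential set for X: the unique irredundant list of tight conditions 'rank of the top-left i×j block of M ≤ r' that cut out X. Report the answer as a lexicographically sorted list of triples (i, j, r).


Propagating the 19 rank bounds to every northwest block:

  R[1]: 0 | 0 | 0 | 0 | 0 | 0 | 0 | 1 | 1 | 1
  R[2]: 0 | 1 | 1 | 1 | 1 | 1 | 1 | 2 | 2 | 2
  R[3]: 0 | 1 | 1 | 2 | 2 | 2 | 2 | 3 | 3 | 3
  R[4]: 0 | 1 | 1 | 2 | 2 | 2 | 3 | 4 | 4 | 4
  R[5]: 1 | 2 | 2 | 3 | 3 | 3 | 4 | 5 | 5 | 5
  R[6]: 1 | 2 | 2 | 3 | 3 | 3 | 4 | 5 | 5 | 6
  R[7]: 1 | 2 | 2 | 3 | 3 | 4 | 5 | 6 | 6 | 7
  R[8]: 1 | 2 | 2 | 3 | 4 | 5 | 6 | 7 | 7 | 8
  R[9]: 1 | 2 | 2 | 3 | 4 | 5 | 6 | 7 | 8 | 9
  R[10]: 1 | 2 | 3 | 4 | 5 | 6 | 7 | 8 | 9 | 10

so w = (8, 2, 4, 7, 1, 10, 6, 5, 9, 3).

D(w) has 22 cells with 8 SE-corners; essential set:

[(1, 7, 0), (4, 1, 0), (4, 3, 1), (4, 6, 2), (6, 6, 3), (6, 9, 5), (7, 5, 3), (9, 3, 2)]


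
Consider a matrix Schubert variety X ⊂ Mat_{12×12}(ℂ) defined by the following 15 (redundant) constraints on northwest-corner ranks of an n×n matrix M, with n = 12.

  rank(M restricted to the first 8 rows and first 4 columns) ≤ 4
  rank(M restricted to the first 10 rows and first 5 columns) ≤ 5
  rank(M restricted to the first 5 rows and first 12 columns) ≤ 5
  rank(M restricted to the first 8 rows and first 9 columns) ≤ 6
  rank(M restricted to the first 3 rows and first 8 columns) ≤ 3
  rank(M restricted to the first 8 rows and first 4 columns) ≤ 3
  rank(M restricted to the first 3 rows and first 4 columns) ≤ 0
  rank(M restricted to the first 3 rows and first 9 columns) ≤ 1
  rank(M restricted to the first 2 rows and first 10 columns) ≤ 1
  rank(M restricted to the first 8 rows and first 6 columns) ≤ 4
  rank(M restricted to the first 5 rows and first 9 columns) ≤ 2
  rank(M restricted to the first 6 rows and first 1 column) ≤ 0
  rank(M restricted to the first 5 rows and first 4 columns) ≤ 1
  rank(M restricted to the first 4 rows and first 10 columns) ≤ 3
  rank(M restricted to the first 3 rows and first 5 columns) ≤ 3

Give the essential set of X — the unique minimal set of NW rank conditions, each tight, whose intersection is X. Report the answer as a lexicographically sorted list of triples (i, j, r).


Rank table r_w(12×12) implied by the 15 constraints:

  R[1]: 0 0 0 0 1 1 1 1 1 1 1 1
  R[2]: 0 0 0 0 1 1 1 1 1 1 2 2
  R[3]: 0 0 0 0 1 1 1 1 1 2 3 3
  R[4]: 0 1 1 1 2 2 2 2 2 3 4 4
  R[5]: 0 1 1 1 2 2 2 2 2 3 4 5
  R[6]: 0 1 2 2 3 3 3 3 3 4 5 6
  R[7]: 1 2 3 3 4 4 4 4 4 5 6 7
  R[8]: 1 2 3 3 4 4 5 5 5 6 7 8
  R[9]: 1 2 3 4 5 5 6 6 6 7 8 9
  R[10]: 1 2 3 4 5 6 7 7 7 8 9 10
  R[11]: 1 2 3 4 5 6 7 8 8 9 10 11
  R[12]: 1 2 3 4 5 6 7 8 9 10 11 12

hence w(1..12) = (5, 11, 10, 2, 12, 3, 1, 7, 4, 6, 8, 9).

8 SE-corners of the 32-cell Rothe diagram give Ess(w):

[(2, 10, 1), (3, 4, 0), (3, 9, 1), (5, 4, 1), (5, 9, 2), (6, 1, 0), (8, 4, 3), (8, 6, 4)]


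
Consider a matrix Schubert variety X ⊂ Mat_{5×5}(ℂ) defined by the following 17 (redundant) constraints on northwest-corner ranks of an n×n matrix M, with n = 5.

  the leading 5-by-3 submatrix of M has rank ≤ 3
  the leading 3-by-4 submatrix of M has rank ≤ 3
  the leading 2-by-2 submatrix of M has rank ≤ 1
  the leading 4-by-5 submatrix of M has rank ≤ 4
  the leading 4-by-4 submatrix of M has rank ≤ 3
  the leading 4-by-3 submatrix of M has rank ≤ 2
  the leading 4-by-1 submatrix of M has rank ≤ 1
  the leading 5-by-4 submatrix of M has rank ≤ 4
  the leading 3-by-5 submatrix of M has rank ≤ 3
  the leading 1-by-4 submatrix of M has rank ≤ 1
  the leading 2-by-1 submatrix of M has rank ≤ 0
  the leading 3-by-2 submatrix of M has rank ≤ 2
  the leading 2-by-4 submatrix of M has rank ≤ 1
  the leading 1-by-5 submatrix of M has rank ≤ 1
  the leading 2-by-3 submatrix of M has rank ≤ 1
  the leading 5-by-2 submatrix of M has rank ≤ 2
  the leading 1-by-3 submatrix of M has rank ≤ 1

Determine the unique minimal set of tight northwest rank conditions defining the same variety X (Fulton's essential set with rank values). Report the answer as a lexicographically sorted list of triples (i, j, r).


Reconstructing r_w from the 17 given conditions:

  R[1]: 0 1 1 1 1
  R[2]: 0 1 1 1 2
  R[3]: 1 2 2 2 3
  R[4]: 1 2 2 3 4
  R[5]: 1 2 3 4 5

second differences of R give the permutation w = (2, 5, 1, 4, 3).

ℓ(w)=5; the 3 essential cells (i,j,r):

[(2, 1, 0), (2, 4, 1), (4, 3, 2)]


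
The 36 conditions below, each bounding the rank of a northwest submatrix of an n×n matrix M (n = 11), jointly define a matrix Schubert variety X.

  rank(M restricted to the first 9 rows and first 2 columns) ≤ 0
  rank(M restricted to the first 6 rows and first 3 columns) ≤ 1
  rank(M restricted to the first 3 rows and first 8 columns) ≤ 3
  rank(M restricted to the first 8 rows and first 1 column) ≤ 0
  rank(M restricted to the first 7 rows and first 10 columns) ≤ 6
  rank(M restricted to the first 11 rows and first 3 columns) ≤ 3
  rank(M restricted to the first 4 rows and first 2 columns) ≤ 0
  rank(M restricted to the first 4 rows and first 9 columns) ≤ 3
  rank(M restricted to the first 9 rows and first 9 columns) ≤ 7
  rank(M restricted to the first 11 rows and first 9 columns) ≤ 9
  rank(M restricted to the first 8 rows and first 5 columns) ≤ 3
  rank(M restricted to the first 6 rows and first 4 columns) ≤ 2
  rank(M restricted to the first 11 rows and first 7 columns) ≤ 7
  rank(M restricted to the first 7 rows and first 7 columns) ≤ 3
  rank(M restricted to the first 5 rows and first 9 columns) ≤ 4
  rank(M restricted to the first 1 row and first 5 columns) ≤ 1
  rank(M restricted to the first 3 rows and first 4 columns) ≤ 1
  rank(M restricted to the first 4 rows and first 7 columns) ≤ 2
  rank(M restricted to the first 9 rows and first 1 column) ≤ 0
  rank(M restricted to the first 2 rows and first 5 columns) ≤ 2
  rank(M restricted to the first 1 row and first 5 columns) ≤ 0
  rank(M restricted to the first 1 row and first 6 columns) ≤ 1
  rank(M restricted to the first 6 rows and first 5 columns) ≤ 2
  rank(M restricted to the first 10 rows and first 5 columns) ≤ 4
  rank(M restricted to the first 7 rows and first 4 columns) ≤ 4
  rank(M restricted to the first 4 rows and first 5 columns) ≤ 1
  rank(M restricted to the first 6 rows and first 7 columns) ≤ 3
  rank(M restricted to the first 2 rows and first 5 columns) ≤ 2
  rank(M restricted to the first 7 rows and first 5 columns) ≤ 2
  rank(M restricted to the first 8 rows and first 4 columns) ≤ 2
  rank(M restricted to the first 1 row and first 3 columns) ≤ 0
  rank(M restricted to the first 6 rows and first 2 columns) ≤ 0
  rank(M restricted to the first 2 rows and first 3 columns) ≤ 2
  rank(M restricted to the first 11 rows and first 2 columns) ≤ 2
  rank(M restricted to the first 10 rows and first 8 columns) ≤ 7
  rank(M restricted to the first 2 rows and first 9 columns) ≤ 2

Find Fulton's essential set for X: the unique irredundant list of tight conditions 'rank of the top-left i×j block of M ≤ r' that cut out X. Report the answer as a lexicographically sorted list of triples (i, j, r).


Reconstructing r_w from the 36 given conditions:

  row 1: 0, 0, 0, 0, 0, 1, 1, 1, 1, 1, 1
  row 2: 0, 0, 1, 1, 1, 2, 2, 2, 2, 2, 2
  row 3: 0, 0, 1, 1, 1, 2, 2, 3, 3, 3, 3
  row 4: 0, 0, 1, 1, 1, 2, 2, 3, 3, 4, 4
  row 5: 0, 0, 1, 2, 2, 3, 3, 4, 4, 5, 5
  row 6: 0, 0, 1, 2, 2, 3, 3, 4, 5, 6, 6
  row 7: 0, 0, 1, 2, 2, 3, 3, 4, 5, 6, 7
  row 8: 0, 0, 1, 2, 3, 4, 4, 5, 6, 7, 8
  row 9: 0, 0, 1, 2, 3, 4, 5, 6, 7, 8, 9
  row 10: 1, 1, 2, 3, 4, 5, 6, 7, 8, 9, 10
  row 11: 1, 2, 3, 4, 5, 6, 7, 8, 9, 10, 11

second differences of R give the permutation w = (6, 3, 8, 10, 4, 9, 11, 5, 7, 1, 2).

|D(w)|=32, |Ess(w)|=7:

[(1, 5, 0), (4, 5, 1), (4, 7, 2), (4, 9, 3), (7, 5, 2), (7, 7, 3), (9, 2, 0)]
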